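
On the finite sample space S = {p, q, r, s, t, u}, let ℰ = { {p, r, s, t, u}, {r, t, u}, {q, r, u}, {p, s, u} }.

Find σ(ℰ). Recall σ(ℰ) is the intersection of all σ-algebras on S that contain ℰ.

Start: ℰ ∪ {∅, S} = { {}, {p, s, u}, {q, r, u}, {r, t, u}, {p, r, s, t, u}, S }.
Iteration 1 adds 6:
  {q}  = complement {p, r, s, t, u}
  {p, q, s}  = complement {r, t, u}
  {p, s, t}  = complement {q, r, u}
  {q, r, t}  = complement {p, s, u}
  {q, r, t, u}  = {r, t, u} ∪ {q, r, u}
  {p, q, r, s, u}  = {q, r, u} ∪ {p, s, u}
  — 12 sets.
Iteration 2: +6 →
  {t}  = complement {p, q, r, s, u}
  {p, s}  = complement {q, r, t, u}
  {p, q, s, t}  = {p, s, t} ∪ {q}
  {p, q, s, u}  = {q} ∪ {p, s, u}
  {p, s, t, u}  = {p, s, t} ∪ {p, s, u}
  {p, q, r, s, t}  = {p, s, t} ∪ {q, r, t}
  — 18 sets.
Iteration 3 adds 6:
  {u}  = complement {p, q, r, s, t}
  {q, r}  = complement {p, s, t, u}
  {q, t}  = {q} ∪ {t}
  {r, t}  = complement {p, q, s, u}
  {r, u}  = complement {p, q, s, t}
  {p, q, s, t, u}  = {p, s, t} ∪ {p, q, s, u}
  — 24 sets.
Iteration 4 (7 new):
  {r}  = complement {p, q, s, t, u}
  {q, u}  = {q} ∪ {u}
  {t, u}  = {u} ∪ {t}
  {q, t, u}  = {q, t} ∪ {u}
  {p, q, r, s}  = {p, q, s} ∪ {q, r}
  {p, r, s, t}  = {p, s, t} ∪ {r, t}
  {p, r, s, u}  = complement {q, t}
  — 31 sets.
Iteration 5: +1 →
  {p, r, s}  = complement {q, t, u}
  — 32 sets.
Iteration 6: already closed under ᶜ and ∪.

Hence σ(ℰ) has 32 members: { {}, {q}, {r}, {t}, {u}, {p, s}, {q, r}, {q, t}, {q, u}, {r, t}, {r, u}, {t, u}, {p, q, s}, {p, r, s}, {p, s, t}, {p, s, u}, {q, r, t}, {q, r, u}, {q, t, u}, {r, t, u}, {p, q, r, s}, {p, q, s, t}, {p, q, s, u}, {p, r, s, t}, {p, r, s, u}, {p, s, t, u}, {q, r, t, u}, {p, q, r, s, t}, {p, q, r, s, u}, {p, q, s, t, u}, {p, r, s, t, u}, S }.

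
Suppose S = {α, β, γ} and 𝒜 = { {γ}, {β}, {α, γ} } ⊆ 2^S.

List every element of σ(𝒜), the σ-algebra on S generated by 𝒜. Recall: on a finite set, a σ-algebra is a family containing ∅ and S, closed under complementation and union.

Answer: σ(𝒜) = { {}, {α}, {β}, {γ}, {α, β}, {α, γ}, {β, γ}, S }

Derivation:
Seed the family with 𝒜 together with ∅ and S: { {}, {β}, {γ}, {α, γ}, S }.
Step 1 (2 new):
  {α, β}  = complement {γ}
  {β, γ}  = {γ} ∪ {β}
  |family| = 7
Step 2: +1 →
  {α}  = complement {β, γ}
  |family| = 8
Step 3: already closed under ᶜ and ∪.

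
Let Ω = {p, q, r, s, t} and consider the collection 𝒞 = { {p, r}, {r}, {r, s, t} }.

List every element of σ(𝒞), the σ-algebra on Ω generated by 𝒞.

|σ(𝒞)| = 16.  σ(𝒞) = { ∅, {p}, {q}, {r}, {p, q}, {p, r}, {q, r}, {s, t}, {p, q, r}, {p, s, t}, {q, s, t}, {r, s, t}, {p, q, s, t}, {p, r, s, t}, {q, r, s, t}, Ω }

Check:
Seed the family with 𝒞 together with ∅ and Ω: { ∅, {r}, {p, r}, {r, s, t}, Ω }.
Iteration 1. New:
  {p, q}  = ᶜ of {r, s, t}
  {q, s, t}  = ᶜ of {p, r}
  {p, q, s, t}  = ᶜ of {r}
  {p, r, s, t}  = {r, s, t} ∪ {p, r}
Iteration 2: +3 →
  {q}  = ᶜ of {p, r, s, t}
  {p, q, r}  = {p, q} ∪ {r}
  {q, r, s, t}  = {r, s, t} ∪ {q, s, t}
Iteration 3 (3 new):
  {p}  = ᶜ of {q, r, s, t}
  {q, r}  = {r} ∪ {q}
  {s, t}  = ᶜ of {p, q, r}
Iteration 4 (1 new):
  {p, s, t}  = ᶜ of {q, r}
After Iteration 5 the family is unchanged; done.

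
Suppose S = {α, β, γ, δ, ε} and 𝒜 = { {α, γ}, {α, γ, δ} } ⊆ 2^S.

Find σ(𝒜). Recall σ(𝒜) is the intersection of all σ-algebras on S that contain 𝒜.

|σ(𝒜)| = 8.  σ(𝒜) = { {}, {δ}, {α, γ}, {β, ε}, {α, γ, δ}, {β, δ, ε}, {α, β, γ, ε}, S }

Trace:
Initial family (4 sets): { {}, {α, γ}, {α, γ, δ}, S }.
Pass 1: 2 new —
  {β, ε}  = {α, γ, δ}ᶜ
  {β, δ, ε}  = {α, γ}ᶜ
  |family| = 6
Pass 2. New:
  {α, β, γ, ε}  = {β, ε} ∪ {α, γ}
  |family| = 7
Pass 3 adds 1:
  {δ}  = {α, β, γ, ε}ᶜ
  |family| = 8
After Pass 4 the family is unchanged; done.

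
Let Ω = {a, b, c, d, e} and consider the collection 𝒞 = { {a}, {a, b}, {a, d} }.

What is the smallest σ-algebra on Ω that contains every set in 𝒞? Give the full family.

σ(𝒞) (16 sets): { {}, {a}, {b}, {d}, {a, b}, {a, d}, {b, d}, {c, e}, {a, b, d}, {a, c, e}, {b, c, e}, {c, d, e}, {a, b, c, e}, {a, c, d, e}, {b, c, d, e}, Ω }

Working:
Initial family (5 sets): { {}, {a}, {a, b}, {a, d}, Ω }.
Pass 1 adds 4:
  {a, b, d}  = {a, d} ∪ {a, b}
  {b, c, e}  = complement {a, d}
  {c, d, e}  = complement {a, b}
  {b, c, d, e}  = complement {a}
  |family| = 9
Pass 2: 3 new —
  {c, e}  = complement {a, b, d}
  {a, b, c, e}  = {a, b} ∪ {b, c, e}
  {a, c, d, e}  = {c, d, e} ∪ {a, d}
  |family| = 12
Pass 3: 3 new —
  {b}  = complement {a, c, d, e}
  {d}  = complement {a, b, c, e}
  {a, c, e}  = {c, e} ∪ {a}
  |family| = 15
Pass 4 (1 new):
  {b, d}  = complement {a, c, e}
  |family| = 16
Pass 5 adds nothing — fixpoint reached.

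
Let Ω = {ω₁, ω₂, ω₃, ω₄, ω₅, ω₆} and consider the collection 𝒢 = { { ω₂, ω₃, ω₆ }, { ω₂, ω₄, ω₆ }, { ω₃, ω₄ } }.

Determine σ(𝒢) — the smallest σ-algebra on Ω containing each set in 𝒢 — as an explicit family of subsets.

σ(𝒢) = { {}, { ω₃ }, { ω₄ }, { ω₁, ω₅ }, { ω₂, ω₆ }, { ω₃, ω₄ }, { ω₁, ω₃, ω₅ }, { ω₁, ω₄, ω₅ }, { ω₂, ω₃, ω₆ }, { ω₂, ω₄, ω₆ }, { ω₁, ω₂, ω₅, ω₆ }, { ω₁, ω₃, ω₄, ω₅ }, { ω₂, ω₃, ω₄, ω₆ }, { ω₁, ω₂, ω₃, ω₅, ω₆ }, { ω₁, ω₂, ω₄, ω₅, ω₆ }, Ω }

Check:
Start: 𝒢 ∪ {∅, Ω} = { {}, { ω₃, ω₄ }, { ω₂, ω₃, ω₆ }, { ω₂, ω₄, ω₆ }, Ω }.
Step 1: +4 →
  { ω₁, ω₃, ω₅ }  = { ω₂, ω₄, ω₆ }ᶜ
  { ω₁, ω₄, ω₅ }  = { ω₂, ω₃, ω₆ }ᶜ
  { ω₁, ω₂, ω₅, ω₆ }  = { ω₃, ω₄ }ᶜ
  { ω₂, ω₃, ω₄, ω₆ }  = { ω₂, ω₄, ω₆ } ∪ { ω₃, ω₄ }
  |family| = 9
Step 2. New:
  { ω₁, ω₅ }  = { ω₂, ω₃, ω₄, ω₆ }ᶜ
  { ω₁, ω₃, ω₄, ω₅ }  = { ω₁, ω₄, ω₅ } ∪ { ω₃, ω₄ }
  { ω₁, ω₂, ω₃, ω₅, ω₆ }  = { ω₂, ω₃, ω₆ } ∪ { ω₁, ω₃, ω₅ }
  { ω₁, ω₂, ω₄, ω₅, ω₆ }  = { ω₁, ω₄, ω₅ } ∪ { ω₂, ω₄, ω₆ }
  |family| = 13
Step 3 adds 3:
  { ω₃ }  = { ω₁, ω₂, ω₄, ω₅, ω₆ }ᶜ
  { ω₄ }  = { ω₁, ω₂, ω₃, ω₅, ω₆ }ᶜ
  { ω₂, ω₆ }  = { ω₁, ω₃, ω₄, ω₅ }ᶜ
  |family| = 16
After Step 4 the family is unchanged; done.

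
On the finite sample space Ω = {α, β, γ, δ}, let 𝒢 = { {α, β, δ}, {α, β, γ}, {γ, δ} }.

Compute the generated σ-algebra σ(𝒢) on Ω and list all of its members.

Start: 𝒢 ∪ {∅, Ω} = { ∅, {γ, δ}, {α, β, γ}, {α, β, δ}, Ω }.
Step 1. New:
  {γ}  = ᶜ of {α, β, δ}
  {δ}  = ᶜ of {α, β, γ}
  {α, β}  = ᶜ of {γ, δ}
  — 8 sets.
Step 2: closed — nothing new.

Hence σ(𝒢) has 8 members: { ∅, {γ}, {δ}, {α, β}, {γ, δ}, {α, β, γ}, {α, β, δ}, Ω }.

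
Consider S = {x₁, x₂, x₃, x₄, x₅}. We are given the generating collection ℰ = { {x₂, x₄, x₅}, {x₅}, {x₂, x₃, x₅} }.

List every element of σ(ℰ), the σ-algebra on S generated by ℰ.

σ(ℰ) (32 sets): { {}, {x₁}, {x₂}, {x₃}, {x₄}, {x₅}, {x₁, x₂}, {x₁, x₃}, {x₁, x₄}, {x₁, x₅}, {x₂, x₃}, {x₂, x₄}, {x₂, x₅}, {x₃, x₄}, {x₃, x₅}, {x₄, x₅}, {x₁, x₂, x₃}, {x₁, x₂, x₄}, {x₁, x₂, x₅}, {x₁, x₃, x₄}, {x₁, x₃, x₅}, {x₁, x₄, x₅}, {x₂, x₃, x₄}, {x₂, x₃, x₅}, {x₂, x₄, x₅}, {x₃, x₄, x₅}, {x₁, x₂, x₃, x₄}, {x₁, x₂, x₃, x₅}, {x₁, x₂, x₄, x₅}, {x₁, x₃, x₄, x₅}, {x₂, x₃, x₄, x₅}, S }

Check:
Initial family (5 sets): { {}, {x₅}, {x₂, x₃, x₅}, {x₂, x₄, x₅}, S }.
Pass 1 adds 4:
  {x₁, x₃}  = complement {x₂, x₄, x₅}
  {x₁, x₄}  = complement {x₂, x₃, x₅}
  {x₁, x₂, x₃, x₄}  = complement {x₅}
  {x₂, x₃, x₄, x₅}  = {x₂, x₃, x₅} ∪ {x₂, x₄, x₅}
Pass 2 adds 6:
  {x₁}  = complement {x₂, x₃, x₄, x₅}
  {x₁, x₃, x₄}  = {x₁, x₄} ∪ {x₁, x₃}
  {x₁, x₃, x₅}  = {x₅} ∪ {x₁, x₃}
  {x₁, x₄, x₅}  = {x₅} ∪ {x₁, x₄}
  {x₁, x₂, x₃, x₅}  = {x₂, x₃, x₅} ∪ {x₁, x₃}
  {x₁, x₂, x₄, x₅}  = {x₁, x₄} ∪ {x₂, x₄, x₅}
Pass 3. New:
  {x₃}  = complement {x₁, x₂, x₄, x₅}
  {x₄}  = complement {x₁, x₂, x₃, x₅}
  {x₁, x₅}  = {x₅} ∪ {x₁}
  {x₂, x₃}  = complement {x₁, x₄, x₅}
  {x₂, x₄}  = complement {x₁, x₃, x₅}
  {x₂, x₅}  = complement {x₁, x₃, x₄}
  {x₁, x₃, x₄, x₅}  = {x₁, x₄, x₅} ∪ {x₁, x₃, x₄}
Pass 4. New:
  {x₂}  = complement {x₁, x₃, x₄, x₅}
  {x₃, x₄}  = {x₃} ∪ {x₄}
  {x₃, x₅}  = {x₅} ∪ {x₃}
  {x₄, x₅}  = {x₅} ∪ {x₄}
  {x₁, x₂, x₃}  = {x₁, x₃} ∪ {x₂, x₃}
  {x₁, x₂, x₄}  = {x₁, x₄} ∪ {x₂, x₄}
  {x₁, x₂, x₅}  = {x₂, x₅} ∪ {x₁, x₅}
  {x₂, x₃, x₄}  = complement {x₁, x₅}
Pass 5: +2 →
  {x₁, x₂}  = {x₂} ∪ {x₁}
  {x₃, x₄, x₅}  = {x₃, x₄} ∪ {x₅}
Pass 6 adds nothing — fixpoint reached.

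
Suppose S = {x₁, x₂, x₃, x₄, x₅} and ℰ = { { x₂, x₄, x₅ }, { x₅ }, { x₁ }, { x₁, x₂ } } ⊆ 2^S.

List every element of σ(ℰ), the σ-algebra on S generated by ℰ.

|σ(ℰ)| = 32.  σ(ℰ) = { ∅, { x₁ }, { x₂ }, { x₃ }, { x₄ }, { x₅ }, { x₁, x₂ }, { x₁, x₃ }, { x₁, x₄ }, { x₁, x₅ }, { x₂, x₃ }, { x₂, x₄ }, { x₂, x₅ }, { x₃, x₄ }, { x₃, x₅ }, { x₄, x₅ }, { x₁, x₂, x₃ }, { x₁, x₂, x₄ }, { x₁, x₂, x₅ }, { x₁, x₃, x₄ }, { x₁, x₃, x₅ }, { x₁, x₄, x₅ }, { x₂, x₃, x₄ }, { x₂, x₃, x₅ }, { x₂, x₄, x₅ }, { x₃, x₄, x₅ }, { x₁, x₂, x₃, x₄ }, { x₁, x₂, x₃, x₅ }, { x₁, x₂, x₄, x₅ }, { x₁, x₃, x₄, x₅ }, { x₂, x₃, x₄, x₅ }, S }

Check:
Seed the family with ℰ together with ∅ and S: { ∅, { x₁ }, { x₅ }, { x₁, x₂ }, { x₂, x₄, x₅ }, S }.
Round 1: 7 new —
  { x₁, x₃ }  = { x₂, x₄, x₅ }ᶜ
  { x₁, x₅ }  = { x₅ } ∪ { x₁ }
  { x₁, x₂, x₅ }  = { x₁, x₂ } ∪ { x₅ }
  { x₃, x₄, x₅ }  = { x₁, x₂ }ᶜ
  { x₁, x₂, x₃, x₄ }  = { x₅ }ᶜ
  { x₁, x₂, x₄, x₅ }  = { x₁, x₂ } ∪ { x₂, x₄, x₅ }
  { x₂, x₃, x₄, x₅ }  = { x₁ }ᶜ
  — 13 sets.
Round 2: +7 →
  { x₃ }  = { x₁, x₂, x₄, x₅ }ᶜ
  { x₃, x₄ }  = { x₁, x₂, x₅ }ᶜ
  { x₁, x₂, x₃ }  = { x₁, x₂ } ∪ { x₁, x₃ }
  { x₁, x₃, x₅ }  = { x₅ } ∪ { x₁, x₃ }
  { x₂, x₃, x₄ }  = { x₁, x₅ }ᶜ
  { x₁, x₂, x₃, x₅ }  = { x₁, x₂, x₅ } ∪ { x₁, x₃ }
  { x₁, x₃, x₄, x₅ }  = { x₃, x₄, x₅ } ∪ { x₁, x₃ }
  — 20 sets.
Round 3: +6 →
  { x₂ }  = { x₁, x₃, x₄, x₅ }ᶜ
  { x₄ }  = { x₁, x₂, x₃, x₅ }ᶜ
  { x₂, x₄ }  = { x₁, x₃, x₅ }ᶜ
  { x₃, x₅ }  = { x₅ } ∪ { x₃ }
  { x₄, x₅ }  = { x₁, x₂, x₃ }ᶜ
  { x₁, x₃, x₄ }  = { x₃, x₄ } ∪ { x₁, x₃ }
  — 26 sets.
Round 4 (6 new):
  { x₁, x₄ }  = { x₄ } ∪ { x₁ }
  { x₂, x₃ }  = { x₂ } ∪ { x₃ }
  { x₂, x₅ }  = { x₁, x₃, x₄ }ᶜ
  { x₁, x₂, x₄ }  = { x₃, x₅ }ᶜ
  { x₁, x₄, x₅ }  = { x₄, x₅ } ∪ { x₁, x₅ }
  { x₂, x₃, x₅ }  = { x₂ } ∪ { x₃, x₅ }
  — 32 sets.
Round 5: already closed under ᶜ and ∪.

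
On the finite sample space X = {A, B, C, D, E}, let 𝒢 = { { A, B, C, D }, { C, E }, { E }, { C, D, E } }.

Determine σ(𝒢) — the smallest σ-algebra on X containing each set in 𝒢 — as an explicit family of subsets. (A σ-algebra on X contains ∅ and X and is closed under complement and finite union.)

Initial family (6 sets): { {}, { E }, { C, E }, { C, D, E }, { A, B, C, D }, X }.
Iteration 1 (2 new):
  { A, B }  = { C, D, E }ᶜ
  { A, B, D }  = { C, E }ᶜ
  |family| = 8
Iteration 2: 3 new —
  { A, B, E }  = { A, B } ∪ { E }
  { A, B, C, E }  = { C, E } ∪ { A, B }
  { A, B, D, E }  = { A, B, D } ∪ { E }
  |family| = 11
Iteration 3 adds 3:
  { C }  = { A, B, D, E }ᶜ
  { D }  = { A, B, C, E }ᶜ
  { C, D }  = { A, B, E }ᶜ
  |family| = 14
Iteration 4: 2 new —
  { D, E }  = { D } ∪ { E }
  { A, B, C }  = { C } ∪ { A, B }
  |family| = 16
Iteration 5: no new sets; the family is a σ-algebra.

σ(𝒢) = { {}, { C }, { D }, { E }, { A, B }, { C, D }, { C, E }, { D, E }, { A, B, C }, { A, B, D }, { A, B, E }, { C, D, E }, { A, B, C, D }, { A, B, C, E }, { A, B, D, E }, X }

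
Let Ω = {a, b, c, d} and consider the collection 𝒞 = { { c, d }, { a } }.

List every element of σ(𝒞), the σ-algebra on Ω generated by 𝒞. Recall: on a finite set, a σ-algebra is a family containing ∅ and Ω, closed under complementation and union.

σ(𝒞) = { {}, { a }, { b }, { a, b }, { c, d }, { a, c, d }, { b, c, d }, Ω }

Working:
Start: 𝒞 ∪ {∅, Ω} = { {}, { a }, { c, d }, Ω }.
Iteration 1: +3 →
  { a, b }  = ᶜ of { c, d }
  { a, c, d }  = { c, d } ∪ { a }
  { b, c, d }  = ᶜ of { a }
  [7 total]
Iteration 2 (1 new):
  { b }  = ᶜ of { a, c, d }
  [8 total]
Iteration 3: already closed under ᶜ and ∪.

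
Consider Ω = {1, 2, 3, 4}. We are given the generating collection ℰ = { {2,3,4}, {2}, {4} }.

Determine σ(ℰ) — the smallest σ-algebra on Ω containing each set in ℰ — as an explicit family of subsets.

Answer: σ(ℰ) = { ∅, {1}, {2}, {3}, {4}, {1,2}, {1,3}, {1,4}, {2,3}, {2,4}, {3,4}, {1,2,3}, {1,2,4}, {1,3,4}, {2,3,4}, Ω }

Derivation:
Begin from { ∅, {2}, {4}, {2,3,4}, Ω } (that is, ℰ plus ∅ and Ω).
Round 1. New:
  {1}  = complement {2,3,4}
  {2,4}  = {4} ∪ {2}
  {1,2,3}  = complement {4}
  {1,3,4}  = complement {2}
  — 9 sets.
Round 2: +4 →
  {1,2}  = {2} ∪ {1}
  {1,3}  = complement {2,4}
  {1,4}  = {4} ∪ {1}
  {1,2,4}  = {2,4} ∪ {1}
  — 13 sets.
Round 3: +3 →
  {3}  = complement {1,2,4}
  {2,3}  = complement {1,4}
  {3,4}  = complement {1,2}
  — 16 sets.
After Round 4 the family is unchanged; done.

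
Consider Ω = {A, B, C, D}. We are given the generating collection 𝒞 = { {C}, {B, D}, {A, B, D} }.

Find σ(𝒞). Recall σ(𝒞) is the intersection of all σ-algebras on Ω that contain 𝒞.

σ(𝒞) = { ∅, {A}, {C}, {A, C}, {B, D}, {A, B, D}, {B, C, D}, Ω }

Check:
Seed the family with 𝒞 together with ∅ and Ω: { ∅, {C}, {B, D}, {A, B, D}, Ω }.
Pass 1 (2 new):
  {A, C}  = ᶜ of {B, D}
  {B, C, D}  = {C} ∪ {B, D}
  [7 total]
Pass 2: 1 new —
  {A}  = ᶜ of {B, C, D}
  [8 total]
Pass 3: stable.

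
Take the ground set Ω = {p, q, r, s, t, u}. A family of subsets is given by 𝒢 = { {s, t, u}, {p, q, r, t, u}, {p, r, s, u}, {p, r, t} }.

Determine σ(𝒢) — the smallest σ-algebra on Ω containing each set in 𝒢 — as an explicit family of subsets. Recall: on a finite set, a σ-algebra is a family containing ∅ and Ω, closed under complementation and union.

Initial family (6 sets): { ∅, {p, r, t}, {s, t, u}, {p, r, s, u}, {p, q, r, t, u}, Ω }.
Step 1: 5 new —
  {s}  = Ω∖{p, q, r, t, u}
  {q, t}  = Ω∖{p, r, s, u}
  {p, q, r}  = Ω∖{s, t, u}
  {q, s, u}  = Ω∖{p, r, t}
  {p, r, s, t, u}  = {p, r, s, u} ∪ {p, r, t}
  (now 11)
Step 2: +7 →
  {q}  = Ω∖{p, r, s, t, u}
  {q, s, t}  = {q, t} ∪ {s}
  {p, q, r, s}  = {p, q, r} ∪ {s}
  {p, q, r, t}  = {q, t} ∪ {p, q, r}
  {p, r, s, t}  = {p, r, t} ∪ {s}
  {q, s, t, u}  = {q, s, u} ∪ {q, t}
  {p, q, r, s, u}  = {q, s, u} ∪ {p, q, r}
  (now 18)
Step 3 adds 8:
  {t}  = Ω∖{p, q, r, s, u}
  {p, r}  = Ω∖{q, s, t, u}
  {q, s}  = {s} ∪ {q}
  {q, u}  = Ω∖{p, r, s, t}
  {s, u}  = Ω∖{p, q, r, t}
  {t, u}  = Ω∖{p, q, r, s}
  {p, r, u}  = Ω∖{q, s, t}
  {p, q, r, s, t}  = {q, t} ∪ {p, r, s, t}
  (now 26)
Step 4: +6 →
  {u}  = Ω∖{p, q, r, s, t}
  {s, t}  = {t} ∪ {s}
  {p, r, s}  = {p, r} ∪ {s}
  {q, t, u}  = {q, t} ∪ {t, u}
  {p, q, r, u}  = {p, q, r} ∪ {p, r, u}
  {p, r, t, u}  = Ω∖{q, s}
  (now 32)
Step 5 adds nothing — fixpoint reached.

|σ(𝒢)| = 32.  σ(𝒢) = { ∅, {q}, {s}, {t}, {u}, {p, r}, {q, s}, {q, t}, {q, u}, {s, t}, {s, u}, {t, u}, {p, q, r}, {p, r, s}, {p, r, t}, {p, r, u}, {q, s, t}, {q, s, u}, {q, t, u}, {s, t, u}, {p, q, r, s}, {p, q, r, t}, {p, q, r, u}, {p, r, s, t}, {p, r, s, u}, {p, r, t, u}, {q, s, t, u}, {p, q, r, s, t}, {p, q, r, s, u}, {p, q, r, t, u}, {p, r, s, t, u}, Ω }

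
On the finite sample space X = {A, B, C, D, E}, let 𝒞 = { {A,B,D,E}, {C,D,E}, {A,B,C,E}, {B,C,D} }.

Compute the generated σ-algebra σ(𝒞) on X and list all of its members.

Answer: σ(𝒞) = { {}, {A}, {B}, {C}, {D}, {E}, {A,B}, {A,C}, {A,D}, {A,E}, {B,C}, {B,D}, {B,E}, {C,D}, {C,E}, {D,E}, {A,B,C}, {A,B,D}, {A,B,E}, {A,C,D}, {A,C,E}, {A,D,E}, {B,C,D}, {B,C,E}, {B,D,E}, {C,D,E}, {A,B,C,D}, {A,B,C,E}, {A,B,D,E}, {A,C,D,E}, {B,C,D,E}, X }

Working:
Seed the family with 𝒞 together with ∅ and X: { {}, {B,C,D}, {C,D,E}, {A,B,C,E}, {A,B,D,E}, X }.
Step 1 adds 5:
  {C}  = ᶜ of {A,B,D,E}
  {D}  = ᶜ of {A,B,C,E}
  {A,B}  = ᶜ of {C,D,E}
  {A,E}  = ᶜ of {B,C,D}
  {B,C,D,E}  = {C,D,E} ∪ {B,C,D}
  — 11 sets.
Step 2 (9 new):
  {A}  = ᶜ of {B,C,D,E}
  {C,D}  = {C} ∪ {D}
  {A,B,C}  = {A,B} ∪ {C}
  {A,B,D}  = {A,B} ∪ {D}
  {A,B,E}  = {A,B} ∪ {A,E}
  {A,C,E}  = {C} ∪ {A,E}
  {A,D,E}  = {A,E} ∪ {D}
  {A,B,C,D}  = {B,C,D} ∪ {A,B}
  {A,C,D,E}  = {C,D,E} ∪ {A,E}
  — 20 sets.
Step 3 adds 9:
  {B}  = ᶜ of {A,C,D,E}
  {E}  = ᶜ of {A,B,C,D}
  {A,C}  = {C} ∪ {A}
  {A,D}  = {D} ∪ {A}
  {B,C}  = ᶜ of {A,D,E}
  {B,D}  = ᶜ of {A,C,E}
  {C,E}  = ᶜ of {A,B,D}
  {D,E}  = ᶜ of {A,B,C}
  {A,C,D}  = {C,D} ∪ {A}
  — 29 sets.
Step 4: 3 new —
  {B,E}  = ᶜ of {A,C,D}
  {B,C,E}  = ᶜ of {A,D}
  {B,D,E}  = ᶜ of {A,C}
  — 32 sets.
Step 5: closed — nothing new.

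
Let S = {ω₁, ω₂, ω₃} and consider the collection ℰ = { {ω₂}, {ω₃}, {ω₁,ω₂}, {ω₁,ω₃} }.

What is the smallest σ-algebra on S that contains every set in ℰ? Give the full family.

|σ(ℰ)| = 8.  σ(ℰ) = { ∅, {ω₁}, {ω₂}, {ω₃}, {ω₁,ω₂}, {ω₁,ω₃}, {ω₂,ω₃}, S }

Trace:
Initial family (6 sets): { ∅, {ω₂}, {ω₃}, {ω₁,ω₂}, {ω₁,ω₃}, S }.
Step 1 (1 new):
  {ω₂,ω₃}  = {ω₃} ∪ {ω₂}
Step 2: 1 new —
  {ω₁}  = {ω₂,ω₃}ᶜ
Step 3: stable.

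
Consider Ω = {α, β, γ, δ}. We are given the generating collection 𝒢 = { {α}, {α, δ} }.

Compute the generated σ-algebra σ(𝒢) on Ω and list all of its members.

σ(𝒢) (8 sets): { {}, {α}, {δ}, {α, δ}, {β, γ}, {α, β, γ}, {β, γ, δ}, Ω }

Trace:
Begin from { {}, {α}, {α, δ}, Ω } (that is, 𝒢 plus ∅ and Ω).
Round 1: +2 →
  {β, γ}  = Ω∖{α, δ}
  {β, γ, δ}  = Ω∖{α}
Round 2 adds 1:
  {α, β, γ}  = {β, γ} ∪ {α}
Round 3 (1 new):
  {δ}  = Ω∖{α, β, γ}
After Round 4 the family is unchanged; done.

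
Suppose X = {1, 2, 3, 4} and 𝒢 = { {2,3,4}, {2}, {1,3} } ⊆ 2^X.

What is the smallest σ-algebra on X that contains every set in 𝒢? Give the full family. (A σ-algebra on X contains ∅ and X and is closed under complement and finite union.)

Answer: σ(𝒢) = { ∅, {1}, {2}, {3}, {4}, {1,2}, {1,3}, {1,4}, {2,3}, {2,4}, {3,4}, {1,2,3}, {1,2,4}, {1,3,4}, {2,3,4}, X }

Derivation:
Take S₀ = 𝒢 ∪ {∅, X} = { ∅, {2}, {1,3}, {2,3,4}, X }.
Pass 1 (4 new):
  {1}  = complement {2,3,4}
  {2,4}  = complement {1,3}
  {1,2,3}  = {1,3} ∪ {2}
  {1,3,4}  = complement {2}
  [9 total]
Pass 2 adds 3:
  {4}  = complement {1,2,3}
  {1,2}  = {2} ∪ {1}
  {1,2,4}  = {2,4} ∪ {1}
  [12 total]
Pass 3: 3 new —
  {3}  = complement {1,2,4}
  {1,4}  = {4} ∪ {1}
  {3,4}  = complement {1,2}
  [15 total]
Pass 4 adds 1:
  {2,3}  = complement {1,4}
  [16 total]
Pass 5: no new sets; the family is a σ-algebra.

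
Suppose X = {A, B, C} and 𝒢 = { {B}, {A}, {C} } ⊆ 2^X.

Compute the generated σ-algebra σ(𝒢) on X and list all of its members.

σ(𝒢) (8 sets): { ∅, {A}, {B}, {C}, {A, B}, {A, C}, {B, C}, X }

Check:
Begin from { ∅, {A}, {B}, {C}, X } (that is, 𝒢 plus ∅ and X).
Iteration 1. New:
  {A, B}  = {C}ᶜ
  {A, C}  = {B}ᶜ
  {B, C}  = {A}ᶜ
  — 8 sets.
Iteration 2: stable.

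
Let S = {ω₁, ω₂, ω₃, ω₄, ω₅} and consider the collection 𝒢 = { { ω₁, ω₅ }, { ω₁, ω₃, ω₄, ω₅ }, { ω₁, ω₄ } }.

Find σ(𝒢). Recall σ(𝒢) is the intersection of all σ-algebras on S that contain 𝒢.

Take S₀ = 𝒢 ∪ {∅, S} = { ∅, { ω₁, ω₄ }, { ω₁, ω₅ }, { ω₁, ω₃, ω₄, ω₅ }, S }.
Pass 1 (4 new):
  { ω₂ }  = ᶜ of { ω₁, ω₃, ω₄, ω₅ }
  { ω₁, ω₄, ω₅ }  = { ω₁, ω₄ } ∪ { ω₁, ω₅ }
  { ω₂, ω₃, ω₄ }  = ᶜ of { ω₁, ω₅ }
  { ω₂, ω₃, ω₅ }  = ᶜ of { ω₁, ω₄ }
  — 9 sets.
Pass 2 adds 7:
  { ω₂, ω₃ }  = ᶜ of { ω₁, ω₄, ω₅ }
  { ω₁, ω₂, ω₄ }  = { ω₂ } ∪ { ω₁, ω₄ }
  { ω₁, ω₂, ω₅ }  = { ω₂ } ∪ { ω₁, ω₅ }
  { ω₁, ω₂, ω₃, ω₄ }  = { ω₂, ω₃, ω₄ } ∪ { ω₁, ω₄ }
  { ω₁, ω₂, ω₃, ω₅ }  = { ω₂, ω₃, ω₅ } ∪ { ω₁, ω₅ }
  { ω₁, ω₂, ω₄, ω₅ }  = { ω₁, ω₄, ω₅ } ∪ { ω₂ }
  { ω₂, ω₃, ω₄, ω₅ }  = { ω₂, ω₃, ω₄ } ∪ { ω₂, ω₃, ω₅ }
  — 16 sets.
Pass 3 adds 6:
  { ω₁ }  = ᶜ of { ω₂, ω₃, ω₄, ω₅ }
  { ω₃ }  = ᶜ of { ω₁, ω₂, ω₄, ω₅ }
  { ω₄ }  = ᶜ of { ω₁, ω₂, ω₃, ω₅ }
  { ω₅ }  = ᶜ of { ω₁, ω₂, ω₃, ω₄ }
  { ω₃, ω₄ }  = ᶜ of { ω₁, ω₂, ω₅ }
  { ω₃, ω₅ }  = ᶜ of { ω₁, ω₂, ω₄ }
  — 22 sets.
Pass 4: +9 →
  { ω₁, ω₂ }  = { ω₂ } ∪ { ω₁ }
  { ω₁, ω₃ }  = { ω₃ } ∪ { ω₁ }
  { ω₂, ω₄ }  = { ω₂ } ∪ { ω₄ }
  { ω₂, ω₅ }  = { ω₂ } ∪ { ω₅ }
  { ω₄, ω₅ }  = { ω₅ } ∪ { ω₄ }
  { ω₁, ω₂, ω₃ }  = { ω₂, ω₃ } ∪ { ω₁ }
  { ω₁, ω₃, ω₄ }  = { ω₃, ω₄ } ∪ { ω₁, ω₄ }
  { ω₁, ω₃, ω₅ }  = { ω₃ } ∪ { ω₁, ω₅ }
  { ω₃, ω₄, ω₅ }  = { ω₃, ω₄ } ∪ { ω₅ }
  — 31 sets.
Pass 5. New:
  { ω₂, ω₄, ω₅ }  = ᶜ of { ω₁, ω₃ }
  — 32 sets.
Pass 6: closed — nothing new.

Hence σ(𝒢) has 32 members: { ∅, { ω₁ }, { ω₂ }, { ω₃ }, { ω₄ }, { ω₅ }, { ω₁, ω₂ }, { ω₁, ω₃ }, { ω₁, ω₄ }, { ω₁, ω₅ }, { ω₂, ω₃ }, { ω₂, ω₄ }, { ω₂, ω₅ }, { ω₃, ω₄ }, { ω₃, ω₅ }, { ω₄, ω₅ }, { ω₁, ω₂, ω₃ }, { ω₁, ω₂, ω₄ }, { ω₁, ω₂, ω₅ }, { ω₁, ω₃, ω₄ }, { ω₁, ω₃, ω₅ }, { ω₁, ω₄, ω₅ }, { ω₂, ω₃, ω₄ }, { ω₂, ω₃, ω₅ }, { ω₂, ω₄, ω₅ }, { ω₃, ω₄, ω₅ }, { ω₁, ω₂, ω₃, ω₄ }, { ω₁, ω₂, ω₃, ω₅ }, { ω₁, ω₂, ω₄, ω₅ }, { ω₁, ω₃, ω₄, ω₅ }, { ω₂, ω₃, ω₄, ω₅ }, S }.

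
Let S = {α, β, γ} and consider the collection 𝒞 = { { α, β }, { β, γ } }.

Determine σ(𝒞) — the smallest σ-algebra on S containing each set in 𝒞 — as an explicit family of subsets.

Begin from { ∅, { α, β }, { β, γ }, S } (that is, 𝒞 plus ∅ and S).
Step 1. New:
  { α }  = ᶜ of { β, γ }
  { γ }  = ᶜ of { α, β }
  (now 6)
Step 2 adds 1:
  { α, γ }  = { γ } ∪ { α }
  (now 7)
Step 3: 1 new —
  { β }  = ᶜ of { α, γ }
  (now 8)
Step 4: no new sets; the family is a σ-algebra.

|σ(𝒞)| = 8.  σ(𝒞) = { ∅, { α }, { β }, { γ }, { α, β }, { α, γ }, { β, γ }, S }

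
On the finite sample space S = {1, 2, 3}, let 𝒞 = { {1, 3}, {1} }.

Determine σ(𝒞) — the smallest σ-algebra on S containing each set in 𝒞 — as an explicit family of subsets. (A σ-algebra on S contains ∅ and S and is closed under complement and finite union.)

|σ(𝒞)| = 8.  σ(𝒞) = { ∅, {1}, {2}, {3}, {1, 2}, {1, 3}, {2, 3}, S }

Check:
Take S₀ = 𝒞 ∪ {∅, S} = { ∅, {1}, {1, 3}, S }.
Pass 1. New:
  {2}  = ᶜ of {1, 3}
  {2, 3}  = ᶜ of {1}
  |family| = 6
Pass 2. New:
  {1, 2}  = {2} ∪ {1}
  |family| = 7
Pass 3 (1 new):
  {3}  = ᶜ of {1, 2}
  |family| = 8
Pass 4: already closed under ᶜ and ∪.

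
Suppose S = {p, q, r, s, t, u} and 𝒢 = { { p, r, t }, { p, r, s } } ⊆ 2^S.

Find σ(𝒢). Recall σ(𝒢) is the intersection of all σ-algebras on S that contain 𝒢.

|σ(𝒢)| = 16.  σ(𝒢) = { {}, { s }, { t }, { p, r }, { q, u }, { s, t }, { p, r, s }, { p, r, t }, { q, s, u }, { q, t, u }, { p, q, r, u }, { p, r, s, t }, { q, s, t, u }, { p, q, r, s, u }, { p, q, r, t, u }, S }

Check:
Begin from { {}, { p, r, s }, { p, r, t }, S } (that is, 𝒢 plus ∅ and S).
Iteration 1: 3 new —
  { q, s, u }  = S∖{ p, r, t }
  { q, t, u }  = S∖{ p, r, s }
  { p, r, s, t }  = { p, r, t } ∪ { p, r, s }
  [7 total]
Iteration 2 (4 new):
  { q, u }  = S∖{ p, r, s, t }
  { q, s, t, u }  = { q, s, u } ∪ { q, t, u }
  { p, q, r, s, u }  = { q, s, u } ∪ { p, r, s }
  { p, q, r, t, u }  = { p, r, t } ∪ { q, t, u }
  [11 total]
Iteration 3. New:
  { s }  = S∖{ p, q, r, t, u }
  { t }  = S∖{ p, q, r, s, u }
  { p, r }  = S∖{ q, s, t, u }
  [14 total]
Iteration 4: +2 →
  { s, t }  = { s } ∪ { t }
  { p, q, r, u }  = { p, r } ∪ { q, u }
  [16 total]
After Iteration 5 the family is unchanged; done.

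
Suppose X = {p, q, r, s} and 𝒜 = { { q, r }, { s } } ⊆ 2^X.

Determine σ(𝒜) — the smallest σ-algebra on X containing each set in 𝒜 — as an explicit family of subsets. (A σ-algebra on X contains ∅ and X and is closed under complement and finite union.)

Seed the family with 𝒜 together with ∅ and X: { {  }, { s }, { q, r }, X }.
Iteration 1: 3 new —
  { p, s }  = complement { q, r }
  { p, q, r }  = complement { s }
  { q, r, s }  = { s } ∪ { q, r }
  [7 total]
Iteration 2 adds 1:
  { p }  = complement { q, r, s }
  [8 total]
Iteration 3 adds nothing — fixpoint reached.

Therefore σ(𝒜) = { {  }, { p }, { s }, { p, s }, { q, r }, { p, q, r }, { q, r, s }, X } (|σ(𝒜)| = 8).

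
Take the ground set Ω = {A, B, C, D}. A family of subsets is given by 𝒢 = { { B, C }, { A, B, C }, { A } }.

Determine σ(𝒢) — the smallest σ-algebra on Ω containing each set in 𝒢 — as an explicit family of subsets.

|σ(𝒢)| = 8.  σ(𝒢) = { {}, { A }, { D }, { A, D }, { B, C }, { A, B, C }, { B, C, D }, Ω }

Trace:
Initial family (5 sets): { {}, { A }, { B, C }, { A, B, C }, Ω }.
Pass 1 adds 3:
  { D }  = { A, B, C }ᶜ
  { A, D }  = { B, C }ᶜ
  { B, C, D }  = { A }ᶜ
After Pass 2 the family is unchanged; done.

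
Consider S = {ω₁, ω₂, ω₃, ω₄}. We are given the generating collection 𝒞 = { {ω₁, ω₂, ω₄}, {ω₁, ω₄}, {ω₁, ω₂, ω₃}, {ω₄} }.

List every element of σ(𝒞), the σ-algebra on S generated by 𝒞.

Take S₀ = 𝒞 ∪ {∅, S} = { {}, {ω₄}, {ω₁, ω₄}, {ω₁, ω₂, ω₃}, {ω₁, ω₂, ω₄}, S }.
Iteration 1: +2 →
  {ω₃}  = S∖{ω₁, ω₂, ω₄}
  {ω₂, ω₃}  = S∖{ω₁, ω₄}
  [8 total]
Iteration 2 (3 new):
  {ω₃, ω₄}  = {ω₄} ∪ {ω₃}
  {ω₁, ω₃, ω₄}  = {ω₃} ∪ {ω₁, ω₄}
  {ω₂, ω₃, ω₄}  = {ω₄} ∪ {ω₂, ω₃}
  [11 total]
Iteration 3 adds 3:
  {ω₁}  = S∖{ω₂, ω₃, ω₄}
  {ω₂}  = S∖{ω₁, ω₃, ω₄}
  {ω₁, ω₂}  = S∖{ω₃, ω₄}
  [14 total]
Iteration 4 (2 new):
  {ω₁, ω₃}  = {ω₃} ∪ {ω₁}
  {ω₂, ω₄}  = {ω₄} ∪ {ω₂}
  [16 total]
Iteration 5 adds nothing — fixpoint reached.

Therefore σ(𝒞) = { {}, {ω₁}, {ω₂}, {ω₃}, {ω₄}, {ω₁, ω₂}, {ω₁, ω₃}, {ω₁, ω₄}, {ω₂, ω₃}, {ω₂, ω₄}, {ω₃, ω₄}, {ω₁, ω₂, ω₃}, {ω₁, ω₂, ω₄}, {ω₁, ω₃, ω₄}, {ω₂, ω₃, ω₄}, S } (|σ(𝒞)| = 16).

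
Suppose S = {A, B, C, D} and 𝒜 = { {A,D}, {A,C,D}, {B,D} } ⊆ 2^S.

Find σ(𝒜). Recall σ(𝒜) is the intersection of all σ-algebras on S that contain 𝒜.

Take S₀ = 𝒜 ∪ {∅, S} = { ∅, {A,D}, {B,D}, {A,C,D}, S }.
Step 1: +4 →
  {B}  = {A,C,D}ᶜ
  {A,C}  = {B,D}ᶜ
  {B,C}  = {A,D}ᶜ
  {A,B,D}  = {A,D} ∪ {B,D}
Step 2 adds 3:
  {C}  = {A,B,D}ᶜ
  {A,B,C}  = {B} ∪ {A,C}
  {B,C,D}  = {B,C} ∪ {B,D}
Step 3: 2 new —
  {A}  = {B,C,D}ᶜ
  {D}  = {A,B,C}ᶜ
Step 4: +2 →
  {A,B}  = {B} ∪ {A}
  {C,D}  = {C} ∪ {D}
Step 5: no new sets; the family is a σ-algebra.

σ(𝒜) = { ∅, {A}, {B}, {C}, {D}, {A,B}, {A,C}, {A,D}, {B,C}, {B,D}, {C,D}, {A,B,C}, {A,B,D}, {A,C,D}, {B,C,D}, S }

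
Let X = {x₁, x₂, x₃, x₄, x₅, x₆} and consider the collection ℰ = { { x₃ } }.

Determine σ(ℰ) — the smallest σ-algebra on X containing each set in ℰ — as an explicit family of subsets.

Begin from { ∅, { x₃ }, X } (that is, ℰ plus ∅ and X).
Step 1 (1 new):
  { x₁, x₂, x₄, x₅, x₆ }  = ᶜ of { x₃ }
  — 4 sets.
Step 2: closed — nothing new.

Hence σ(ℰ) has 4 members: { ∅, { x₃ }, { x₁, x₂, x₄, x₅, x₆ }, X }.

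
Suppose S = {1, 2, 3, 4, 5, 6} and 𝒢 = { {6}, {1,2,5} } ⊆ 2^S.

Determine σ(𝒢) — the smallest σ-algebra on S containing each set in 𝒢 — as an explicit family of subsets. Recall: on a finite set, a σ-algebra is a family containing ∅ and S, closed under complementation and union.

Start: 𝒢 ∪ {∅, S} = { {}, {6}, {1,2,5}, S }.
Iteration 1. New:
  {3,4,6}  = complement {1,2,5}
  {1,2,5,6}  = {1,2,5} ∪ {6}
  {1,2,3,4,5}  = complement {6}
Iteration 2: 1 new —
  {3,4}  = complement {1,2,5,6}
Iteration 3 adds nothing — fixpoint reached.

|σ(𝒢)| = 8.  σ(𝒢) = { {}, {6}, {3,4}, {1,2,5}, {3,4,6}, {1,2,5,6}, {1,2,3,4,5}, S }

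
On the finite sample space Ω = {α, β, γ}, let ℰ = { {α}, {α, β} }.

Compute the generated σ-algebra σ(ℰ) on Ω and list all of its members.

σ(ℰ) (8 sets): { ∅, {α}, {β}, {γ}, {α, β}, {α, γ}, {β, γ}, Ω }

Trace:
Begin from { ∅, {α}, {α, β}, Ω } (that is, ℰ plus ∅ and Ω).
Step 1. New:
  {γ}  = complement {α, β}
  {β, γ}  = complement {α}
  (now 6)
Step 2 adds 1:
  {α, γ}  = {γ} ∪ {α}
  (now 7)
Step 3: +1 →
  {β}  = complement {α, γ}
  (now 8)
Step 4: stable.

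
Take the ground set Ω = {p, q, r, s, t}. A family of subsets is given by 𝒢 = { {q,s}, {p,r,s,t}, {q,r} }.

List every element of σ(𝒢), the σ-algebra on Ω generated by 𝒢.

Begin from { {}, {q,r}, {q,s}, {p,r,s,t}, Ω } (that is, 𝒢 plus ∅ and Ω).
Round 1 adds 4:
  {q}  = ᶜ of {p,r,s,t}
  {p,r,t}  = ᶜ of {q,s}
  {p,s,t}  = ᶜ of {q,r}
  {q,r,s}  = {q,r} ∪ {q,s}
  [9 total]
Round 2 (3 new):
  {p,t}  = ᶜ of {q,r,s}
  {p,q,r,t}  = {p,r,t} ∪ {q}
  {p,q,s,t}  = {p,s,t} ∪ {q}
  [12 total]
Round 3. New:
  {r}  = ᶜ of {p,q,s,t}
  {s}  = ᶜ of {p,q,r,t}
  {p,q,t}  = {p,t} ∪ {q}
  [15 total]
Round 4: +1 →
  {r,s}  = ᶜ of {p,q,t}
  [16 total]
Round 5: no new sets; the family is a σ-algebra.

|σ(𝒢)| = 16.  σ(𝒢) = { {}, {q}, {r}, {s}, {p,t}, {q,r}, {q,s}, {r,s}, {p,q,t}, {p,r,t}, {p,s,t}, {q,r,s}, {p,q,r,t}, {p,q,s,t}, {p,r,s,t}, Ω }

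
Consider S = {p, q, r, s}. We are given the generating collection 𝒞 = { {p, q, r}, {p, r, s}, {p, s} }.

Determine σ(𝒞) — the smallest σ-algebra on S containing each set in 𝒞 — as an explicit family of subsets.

Answer: σ(𝒞) = { ∅, {p}, {q}, {r}, {s}, {p, q}, {p, r}, {p, s}, {q, r}, {q, s}, {r, s}, {p, q, r}, {p, q, s}, {p, r, s}, {q, r, s}, S }

Derivation:
Initial family (5 sets): { ∅, {p, s}, {p, q, r}, {p, r, s}, S }.
Step 1. New:
  {q}  = ᶜ of {p, r, s}
  {s}  = ᶜ of {p, q, r}
  {q, r}  = ᶜ of {p, s}
  (now 8)
Step 2 adds 3:
  {q, s}  = {s} ∪ {q}
  {p, q, s}  = {q} ∪ {p, s}
  {q, r, s}  = {s} ∪ {q, r}
  (now 11)
Step 3: +3 →
  {p}  = ᶜ of {q, r, s}
  {r}  = ᶜ of {p, q, s}
  {p, r}  = ᶜ of {q, s}
  (now 14)
Step 4 (2 new):
  {p, q}  = {q} ∪ {p}
  {r, s}  = {r} ∪ {s}
  (now 16)
Step 5: stable.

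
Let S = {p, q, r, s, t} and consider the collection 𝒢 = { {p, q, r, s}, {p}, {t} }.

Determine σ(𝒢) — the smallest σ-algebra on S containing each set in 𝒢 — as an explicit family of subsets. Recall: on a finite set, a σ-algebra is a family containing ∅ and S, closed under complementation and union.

Take S₀ = 𝒢 ∪ {∅, S} = { {}, {p}, {t}, {p, q, r, s}, S }.
Step 1: 2 new —
  {p, t}  = {t} ∪ {p}
  {q, r, s, t}  = ᶜ of {p}
  [7 total]
Step 2 (1 new):
  {q, r, s}  = ᶜ of {p, t}
  [8 total]
Step 3: stable.

Hence σ(𝒢) has 8 members: { {}, {p}, {t}, {p, t}, {q, r, s}, {p, q, r, s}, {q, r, s, t}, S }.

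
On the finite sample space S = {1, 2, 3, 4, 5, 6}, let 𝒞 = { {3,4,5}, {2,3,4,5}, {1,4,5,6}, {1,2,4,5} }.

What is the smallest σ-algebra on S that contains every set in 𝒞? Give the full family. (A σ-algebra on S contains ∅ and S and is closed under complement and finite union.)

Take S₀ = 𝒞 ∪ {∅, S} = { ∅, {3,4,5}, {1,2,4,5}, {1,4,5,6}, {2,3,4,5}, S }.
Step 1: 7 new —
  {1,6}  = ᶜ of {2,3,4,5}
  {2,3}  = ᶜ of {1,4,5,6}
  {3,6}  = ᶜ of {1,2,4,5}
  {1,2,6}  = ᶜ of {3,4,5}
  {1,2,3,4,5}  = {3,4,5} ∪ {1,2,4,5}
  {1,2,4,5,6}  = {1,4,5,6} ∪ {1,2,4,5}
  {1,3,4,5,6}  = {3,4,5} ∪ {1,4,5,6}
  |family| = 13
Step 2 adds 8:
  {2}  = ᶜ of {1,3,4,5,6}
  {3}  = ᶜ of {1,2,4,5,6}
  {6}  = ᶜ of {1,2,3,4,5}
  {1,3,6}  = {1,6} ∪ {3,6}
  {2,3,6}  = {2,3} ∪ {3,6}
  {1,2,3,6}  = {1,6} ∪ {2,3}
  {3,4,5,6}  = {3,4,5} ∪ {3,6}
  {2,3,4,5,6}  = {2,3,4,5} ∪ {3,6}
  |family| = 21
Step 3 (6 new):
  {1}  = ᶜ of {2,3,4,5,6}
  {1,2}  = ᶜ of {3,4,5,6}
  {2,6}  = {2} ∪ {6}
  {4,5}  = ᶜ of {1,2,3,6}
  {1,4,5}  = ᶜ of {2,3,6}
  {2,4,5}  = ᶜ of {1,3,6}
  |family| = 27
Step 4. New:
  {1,3}  = {3} ∪ {1}
  {1,2,3}  = {1,2} ∪ {3}
  {4,5,6}  = {6} ∪ {4,5}
  {1,3,4,5}  = ᶜ of {2,6}
  {2,4,5,6}  = {2,6} ∪ {4,5}
  |family| = 32
Step 5 adds nothing — fixpoint reached.

Therefore σ(𝒞) = { ∅, {1}, {2}, {3}, {6}, {1,2}, {1,3}, {1,6}, {2,3}, {2,6}, {3,6}, {4,5}, {1,2,3}, {1,2,6}, {1,3,6}, {1,4,5}, {2,3,6}, {2,4,5}, {3,4,5}, {4,5,6}, {1,2,3,6}, {1,2,4,5}, {1,3,4,5}, {1,4,5,6}, {2,3,4,5}, {2,4,5,6}, {3,4,5,6}, {1,2,3,4,5}, {1,2,4,5,6}, {1,3,4,5,6}, {2,3,4,5,6}, S } (|σ(𝒞)| = 32).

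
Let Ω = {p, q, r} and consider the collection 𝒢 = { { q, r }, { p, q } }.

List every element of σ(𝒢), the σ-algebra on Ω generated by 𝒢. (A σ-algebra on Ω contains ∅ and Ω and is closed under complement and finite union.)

Initial family (4 sets): { {  }, { p, q }, { q, r }, Ω }.
Iteration 1: 2 new —
  { p }  = Ω∖{ q, r }
  { r }  = Ω∖{ p, q }
  [6 total]
Iteration 2 (1 new):
  { p, r }  = { r } ∪ { p }
  [7 total]
Iteration 3. New:
  { q }  = Ω∖{ p, r }
  [8 total]
After Iteration 4 the family is unchanged; done.

Therefore σ(𝒢) = { {  }, { p }, { q }, { r }, { p, q }, { p, r }, { q, r }, Ω } (|σ(𝒢)| = 8).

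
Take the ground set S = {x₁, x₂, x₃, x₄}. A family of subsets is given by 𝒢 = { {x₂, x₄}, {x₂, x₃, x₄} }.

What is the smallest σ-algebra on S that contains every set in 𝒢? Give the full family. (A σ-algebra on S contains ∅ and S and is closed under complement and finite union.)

Begin from { {}, {x₂, x₄}, {x₂, x₃, x₄}, S } (that is, 𝒢 plus ∅ and S).
Iteration 1. New:
  {x₁}  = S∖{x₂, x₃, x₄}
  {x₁, x₃}  = S∖{x₂, x₄}
  (now 6)
Iteration 2: 1 new —
  {x₁, x₂, x₄}  = {x₂, x₄} ∪ {x₁}
  (now 7)
Iteration 3. New:
  {x₃}  = S∖{x₁, x₂, x₄}
  (now 8)
Iteration 4 adds nothing — fixpoint reached.

|σ(𝒢)| = 8.  σ(𝒢) = { {}, {x₁}, {x₃}, {x₁, x₃}, {x₂, x₄}, {x₁, x₂, x₄}, {x₂, x₃, x₄}, S }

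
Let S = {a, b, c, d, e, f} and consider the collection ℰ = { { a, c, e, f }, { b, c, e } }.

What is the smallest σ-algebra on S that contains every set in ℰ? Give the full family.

Take S₀ = ℰ ∪ {∅, S} = { {}, { b, c, e }, { a, c, e, f }, S }.
Step 1. New:
  { b, d }  = ᶜ of { a, c, e, f }
  { a, d, f }  = ᶜ of { b, c, e }
  { a, b, c, e, f }  = { b, c, e } ∪ { a, c, e, f }
Step 2. New:
  { d }  = ᶜ of { a, b, c, e, f }
  { a, b, d, f }  = { a, d, f } ∪ { b, d }
  { b, c, d, e }  = { b, c, e } ∪ { b, d }
  { a, c, d, e, f }  = { a, c, e, f } ∪ { a, d, f }
Step 3 adds 3:
  { b }  = ᶜ of { a, c, d, e, f }
  { a, f }  = ᶜ of { b, c, d, e }
  { c, e }  = ᶜ of { a, b, d, f }
Step 4: +2 →
  { a, b, f }  = { a, f } ∪ { b }
  { c, d, e }  = { d } ∪ { c, e }
Step 5 adds nothing — fixpoint reached.

Hence σ(ℰ) has 16 members: { {}, { b }, { d }, { a, f }, { b, d }, { c, e }, { a, b, f }, { a, d, f }, { b, c, e }, { c, d, e }, { a, b, d, f }, { a, c, e, f }, { b, c, d, e }, { a, b, c, e, f }, { a, c, d, e, f }, S }.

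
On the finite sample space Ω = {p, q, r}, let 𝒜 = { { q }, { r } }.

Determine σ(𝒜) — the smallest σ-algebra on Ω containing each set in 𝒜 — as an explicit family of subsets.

|σ(𝒜)| = 8.  σ(𝒜) = { ∅, { p }, { q }, { r }, { p, q }, { p, r }, { q, r }, Ω }

Working:
Seed the family with 𝒜 together with ∅ and Ω: { ∅, { q }, { r }, Ω }.
Round 1: 3 new —
  { p, q }  = complement { r }
  { p, r }  = complement { q }
  { q, r }  = { r } ∪ { q }
  (now 7)
Round 2 (1 new):
  { p }  = complement { q, r }
  (now 8)
Round 3: closed — nothing new.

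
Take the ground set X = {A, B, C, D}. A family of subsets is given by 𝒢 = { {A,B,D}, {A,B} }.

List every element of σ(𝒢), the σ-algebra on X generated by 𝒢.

Start: 𝒢 ∪ {∅, X} = { {}, {A,B}, {A,B,D}, X }.
Pass 1. New:
  {C}  = complement {A,B,D}
  {C,D}  = complement {A,B}
  — 6 sets.
Pass 2: 1 new —
  {A,B,C}  = {C} ∪ {A,B}
  — 7 sets.
Pass 3: 1 new —
  {D}  = complement {A,B,C}
  — 8 sets.
Pass 4: closed — nothing new.

σ(𝒢) = { {}, {C}, {D}, {A,B}, {C,D}, {A,B,C}, {A,B,D}, X }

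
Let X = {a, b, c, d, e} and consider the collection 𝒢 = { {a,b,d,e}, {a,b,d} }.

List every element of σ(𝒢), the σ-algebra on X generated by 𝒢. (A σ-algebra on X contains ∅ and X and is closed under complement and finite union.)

|σ(𝒢)| = 8.  σ(𝒢) = { {}, {c}, {e}, {c,e}, {a,b,d}, {a,b,c,d}, {a,b,d,e}, X }

Derivation:
Begin from { {}, {a,b,d}, {a,b,d,e}, X } (that is, 𝒢 plus ∅ and X).
Step 1. New:
  {c}  = ᶜ of {a,b,d,e}
  {c,e}  = ᶜ of {a,b,d}
  [6 total]
Step 2 adds 1:
  {a,b,c,d}  = {c} ∪ {a,b,d}
  [7 total]
Step 3: 1 new —
  {e}  = ᶜ of {a,b,c,d}
  [8 total]
Step 4: stable.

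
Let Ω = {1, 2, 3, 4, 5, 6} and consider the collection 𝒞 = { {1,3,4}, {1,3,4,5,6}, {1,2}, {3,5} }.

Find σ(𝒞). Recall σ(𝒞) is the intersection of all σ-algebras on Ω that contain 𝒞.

Seed the family with 𝒞 together with ∅ and Ω: { {}, {1,2}, {3,5}, {1,3,4}, {1,3,4,5,6}, Ω }.
Round 1. New:
  {2}  = complement {1,3,4,5,6}
  {2,5,6}  = complement {1,3,4}
  {1,2,3,4}  = {1,3,4} ∪ {1,2}
  {1,2,3,5}  = {1,2} ∪ {3,5}
  {1,2,4,6}  = complement {3,5}
  {1,3,4,5}  = {1,3,4} ∪ {3,5}
  {3,4,5,6}  = complement {1,2}
  (now 13)
Round 2. New:
  {2,6}  = complement {1,3,4,5}
  {4,6}  = complement {1,2,3,5}
  {5,6}  = complement {1,2,3,4}
  {2,3,5}  = {2} ∪ {3,5}
  {1,2,5,6}  = {1,2} ∪ {2,5,6}
  {2,3,5,6}  = {2,5,6} ∪ {3,5}
  {1,2,3,4,5}  = {1,2} ∪ {1,3,4,5}
  {1,2,3,4,6}  = {1,2,4,6} ∪ {1,3,4}
  {1,2,3,5,6}  = {2,5,6} ∪ {1,2,3,5}
  {1,2,4,5,6}  = {1,2,4,6} ∪ {2,5,6}
  {2,3,4,5,6}  = {3,4,5,6} ∪ {2}
  (now 24)
Round 3 (14 new):
  {1}  = complement {2,3,4,5,6}
  {3}  = complement {1,2,4,5,6}
  {4}  = complement {1,2,3,5,6}
  {5}  = complement {1,2,3,4,6}
  {6}  = complement {1,2,3,4,5}
  {1,4}  = complement {2,3,5,6}
  {3,4}  = complement {1,2,5,6}
  {1,2,6}  = {1,2} ∪ {2,6}
  {1,4,6}  = complement {2,3,5}
  {2,4,6}  = {2} ∪ {4,6}
  {3,5,6}  = {5,6} ∪ {3,5}
  {4,5,6}  = {5,6} ∪ {4,6}
  {1,3,4,6}  = {1,3,4} ∪ {4,6}
  {2,4,5,6}  = {4,6} ∪ {2,5,6}
  (now 38)
Round 4: 23 new —
  {1,3}  = complement {2,4,5,6}
  {1,5}  = {1} ∪ {5}
  {1,6}  = {1} ∪ {6}
  {2,3}  = {2} ∪ {3}
  {2,4}  = {2} ∪ {4}
  {2,5}  = complement {1,3,4,6}
  {3,6}  = {3} ∪ {6}
  {4,5}  = {4} ∪ {5}
  {1,2,3}  = complement {4,5,6}
  {1,2,4}  = complement {3,5,6}
  {1,2,5}  = {1,2} ∪ {5}
  {1,3,5}  = complement {2,4,6}
  {1,4,5}  = {1,4} ∪ {5}
  {1,5,6}  = {1} ∪ {5,6}
  {2,3,4}  = {3,4} ∪ {2}
  {2,3,6}  = {2,6} ∪ {3}
  {3,4,5}  = complement {1,2,6}
  {3,4,6}  = {3,4} ∪ {4,6}
  {1,2,3,6}  = {3} ∪ {1,2,6}
  {1,3,5,6}  = {1} ∪ {3,5,6}
  {1,4,5,6}  = {4,5,6} ∪ {1}
  {2,3,4,5}  = {3,4} ∪ {2,3,5}
  {2,3,4,6}  = {2,4,6} ∪ {3,4}
  (now 61)
Round 5: +3 →
  {1,3,6}  = {1,6} ∪ {1,3}
  {2,4,5}  = {2,5} ∪ {4,5}
  {1,2,4,5}  = complement {3,6}
  (now 64)
Round 6: already closed under ᶜ and ∪.

Hence σ(𝒞) has 64 members: { {}, {1}, {2}, {3}, {4}, {5}, {6}, {1,2}, {1,3}, {1,4}, {1,5}, {1,6}, {2,3}, {2,4}, {2,5}, {2,6}, {3,4}, {3,5}, {3,6}, {4,5}, {4,6}, {5,6}, {1,2,3}, {1,2,4}, {1,2,5}, {1,2,6}, {1,3,4}, {1,3,5}, {1,3,6}, {1,4,5}, {1,4,6}, {1,5,6}, {2,3,4}, {2,3,5}, {2,3,6}, {2,4,5}, {2,4,6}, {2,5,6}, {3,4,5}, {3,4,6}, {3,5,6}, {4,5,6}, {1,2,3,4}, {1,2,3,5}, {1,2,3,6}, {1,2,4,5}, {1,2,4,6}, {1,2,5,6}, {1,3,4,5}, {1,3,4,6}, {1,3,5,6}, {1,4,5,6}, {2,3,4,5}, {2,3,4,6}, {2,3,5,6}, {2,4,5,6}, {3,4,5,6}, {1,2,3,4,5}, {1,2,3,4,6}, {1,2,3,5,6}, {1,2,4,5,6}, {1,3,4,5,6}, {2,3,4,5,6}, Ω }.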